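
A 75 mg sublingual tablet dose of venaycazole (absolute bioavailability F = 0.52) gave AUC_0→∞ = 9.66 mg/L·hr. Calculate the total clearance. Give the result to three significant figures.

CL = 4.04 L/hr

CL = F × Dose / AUC_0→∞
   = 0.52 × 75 / 9.66 = 4.03727 L/hr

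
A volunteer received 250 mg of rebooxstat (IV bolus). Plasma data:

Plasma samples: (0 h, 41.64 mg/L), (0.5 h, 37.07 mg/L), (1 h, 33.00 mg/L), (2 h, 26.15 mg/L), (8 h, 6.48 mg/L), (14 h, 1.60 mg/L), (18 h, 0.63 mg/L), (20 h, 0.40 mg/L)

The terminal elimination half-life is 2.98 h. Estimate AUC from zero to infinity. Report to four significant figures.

Trapezoidal AUC_0→20:
  [0→0.5]: (41.64+37.07)/2 × 0.5 = 19.6775
  [0.5→1]: (37.07+33.00)/2 × 0.5 = 17.5175
  [1→2]: (33.00+26.15)/2 × 1 = 29.575
  [2→8]: (26.15+6.48)/2 × 6 = 97.89
  [8→14]: (6.48+1.60)/2 × 6 = 24.24
  [14→18]: (1.60+0.63)/2 × 4 = 4.46
  [18→20]: (0.63+0.40)/2 × 2 = 1.03
  Sum = 194.39 mg/L·h
k_e = ln2 / t½ = 0.693147 / 2.98 = 0.2326 h^-1
Extrapolated tail: C_last / k_e = 0.40 / 0.2326 = 1.720
AUC_0→∞ = 194.39 + 1.720 = 196.11 mg/L·h

AUC = 196.1 mg/L·h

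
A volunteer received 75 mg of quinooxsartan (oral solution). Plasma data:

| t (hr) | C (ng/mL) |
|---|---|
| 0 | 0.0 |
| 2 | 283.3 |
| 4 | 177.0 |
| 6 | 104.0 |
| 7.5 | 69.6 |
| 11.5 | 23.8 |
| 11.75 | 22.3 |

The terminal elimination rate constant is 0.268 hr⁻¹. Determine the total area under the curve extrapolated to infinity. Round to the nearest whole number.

Trapezoidal AUC_0→11.75:
  [0→2]: (0.0+283.3)/2 × 2 = 283.3
  [2→4]: (283.3+177.0)/2 × 2 = 460.3
  [4→6]: (177.0+104.0)/2 × 2 = 281.0
  [6→7.5]: (104.0+69.6)/2 × 1.5 = 130.2
  [7.5→11.5]: (69.6+23.8)/2 × 4 = 186.8
  [11.5→11.75]: (23.8+22.3)/2 × 0.25 = 5.7625
  Sum = 1347.3625 ng/mL·hr
Extrapolated tail: C_last / k_e = 22.3 / 0.268 = 83.209
AUC_0→∞ = 1347.3625 + 83.209 = 1430.5715 ng/mL·hr

AUC = 1431 ng/mL·hr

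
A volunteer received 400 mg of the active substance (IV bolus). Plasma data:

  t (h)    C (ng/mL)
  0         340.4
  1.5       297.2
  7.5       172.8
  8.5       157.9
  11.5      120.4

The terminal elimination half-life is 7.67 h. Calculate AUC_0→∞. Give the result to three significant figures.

AUC = 3800 ng/mL·h

Trapezoidal AUC_0→11.5:
  [0→1.5]: (340.4+297.2)/2 × 1.5 = 478.2
  [1.5→7.5]: (297.2+172.8)/2 × 6 = 1410.0
  [7.5→8.5]: (172.8+157.9)/2 × 1 = 165.35
  [8.5→11.5]: (157.9+120.4)/2 × 3 = 417.45
  Sum = 2471.0 ng/mL·h
k_e = ln2 / t½ = 0.693147 / 7.67 = 0.0904 h^-1
Extrapolated tail: C_last / k_e = 120.4 / 0.0904 = 1331.858
AUC_0→∞ = 2471.0 + 1331.858 = 3802.858 ng/mL·h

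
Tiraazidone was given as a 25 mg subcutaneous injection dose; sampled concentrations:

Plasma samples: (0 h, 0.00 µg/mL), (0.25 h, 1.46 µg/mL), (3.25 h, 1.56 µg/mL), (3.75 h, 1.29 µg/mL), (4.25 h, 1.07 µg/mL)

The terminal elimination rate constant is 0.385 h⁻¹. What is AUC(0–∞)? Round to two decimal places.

Trapezoidal AUC_0→4.25:
  [0→0.25]: (0.00+1.46)/2 × 0.25 = 0.1825
  [0.25→3.25]: (1.46+1.56)/2 × 3 = 4.53
  [3.25→3.75]: (1.56+1.29)/2 × 0.5 = 0.7125
  [3.75→4.25]: (1.29+1.07)/2 × 0.5 = 0.59
  Sum = 6.015 µg/mL·h
Extrapolated tail: C_last / k_e = 1.07 / 0.385 = 2.779
AUC_0→∞ = 6.015 + 2.779 = 8.794 µg/mL·h

AUC = 8.79 µg/mL·h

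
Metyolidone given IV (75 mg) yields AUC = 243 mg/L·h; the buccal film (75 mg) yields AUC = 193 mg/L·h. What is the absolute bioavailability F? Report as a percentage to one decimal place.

F = (AUC_ev / D_ev) / (AUC_iv / D_iv)
  = (193/75) / (243/75)
  = 2.57333 / 3.24 = 0.7942
  = 79.42%

F = 79.4%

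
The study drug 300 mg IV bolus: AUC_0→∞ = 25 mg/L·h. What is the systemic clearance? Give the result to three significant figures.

CL = Dose_iv / AUC_0→∞
   = 300 / 25 = 12 L/h

CL = 12.0 L/h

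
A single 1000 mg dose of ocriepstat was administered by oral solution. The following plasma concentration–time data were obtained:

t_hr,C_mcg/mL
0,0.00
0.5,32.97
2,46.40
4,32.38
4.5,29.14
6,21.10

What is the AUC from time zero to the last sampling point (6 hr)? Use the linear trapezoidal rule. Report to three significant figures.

AUC = 200 mcg/mL·hr

Trapezoidal AUC_0→6:
  [0→0.5]: (0.00+32.97)/2 × 0.5 = 8.2425
  [0.5→2]: (32.97+46.40)/2 × 1.5 = 59.5275
  [2→4]: (46.40+32.38)/2 × 2 = 78.78
  [4→4.5]: (32.38+29.14)/2 × 0.5 = 15.38
  [4.5→6]: (29.14+21.10)/2 × 1.5 = 37.68
  Sum = 199.61 mcg/mL·hr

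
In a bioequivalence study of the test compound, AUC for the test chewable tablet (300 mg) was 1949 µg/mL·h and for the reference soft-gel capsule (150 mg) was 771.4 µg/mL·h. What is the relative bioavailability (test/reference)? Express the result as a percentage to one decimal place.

F_rel = 126.3%

F_rel = (AUC_test/D_test) / (AUC_ref/D_ref)
      = (1949/300) / (771.4/150)
      = 6.49667 / 5.14267 = 1.2633 = 126.33%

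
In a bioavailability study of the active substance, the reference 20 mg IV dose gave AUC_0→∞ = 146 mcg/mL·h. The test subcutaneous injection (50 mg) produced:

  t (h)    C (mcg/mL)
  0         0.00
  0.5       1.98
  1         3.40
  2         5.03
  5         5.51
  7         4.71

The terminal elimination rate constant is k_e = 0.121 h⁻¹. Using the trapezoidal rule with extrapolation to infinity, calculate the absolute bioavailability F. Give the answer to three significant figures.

Trapezoidal AUC_0→7 (subcutaneous injection):
  [0→0.5]: (0.00+1.98)/2 × 0.5 = 0.495
  [0.5→1]: (1.98+3.40)/2 × 0.5 = 1.345
  [1→2]: (3.40+5.03)/2 × 1 = 4.215
  [2→5]: (5.03+5.51)/2 × 3 = 15.81
  [5→7]: (5.51+4.71)/2 × 2 = 10.22
  Sum = 32.085 mcg/mL·h
Tail: C_last/k_e = 4.71/0.121 = 38.926
AUC_0→∞ (subcutaneous injection) = 32.085 + 38.926 = 71.011 mcg/mL·h
F = (AUC_ev/D_ev)/(AUC_iv/D_iv) = (71.011/50)/(146/20) = 1.42022/7.3 = 0.1946

F = 0.195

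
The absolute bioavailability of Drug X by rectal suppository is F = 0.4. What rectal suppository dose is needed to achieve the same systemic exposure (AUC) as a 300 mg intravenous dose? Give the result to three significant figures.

For equal systemic exposure: F × D_ev = D_iv
D_ev = D_iv / F = 300 / 0.4 = 750 mg

D_rectal = 750 mg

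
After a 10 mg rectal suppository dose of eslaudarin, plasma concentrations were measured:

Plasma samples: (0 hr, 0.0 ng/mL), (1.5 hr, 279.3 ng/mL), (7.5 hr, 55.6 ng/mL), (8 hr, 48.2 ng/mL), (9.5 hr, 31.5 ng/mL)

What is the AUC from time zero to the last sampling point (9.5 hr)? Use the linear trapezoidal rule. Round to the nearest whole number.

AUC = 1300 ng/mL·hr

Trapezoidal AUC_0→9.5:
  [0→1.5]: (0.0+279.3)/2 × 1.5 = 209.475
  [1.5→7.5]: (279.3+55.6)/2 × 6 = 1004.7
  [7.5→8]: (55.6+48.2)/2 × 0.5 = 25.95
  [8→9.5]: (48.2+31.5)/2 × 1.5 = 59.775
  Sum = 1299.9 ng/mL·hr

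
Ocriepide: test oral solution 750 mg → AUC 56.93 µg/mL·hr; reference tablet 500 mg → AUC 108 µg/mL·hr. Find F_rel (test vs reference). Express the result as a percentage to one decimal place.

F_rel = 35.1%

F_rel = (AUC_test/D_test) / (AUC_ref/D_ref)
      = (56.93/750) / (108/500)
      = 0.0759067 / 0.216 = 0.3514 = 35.14%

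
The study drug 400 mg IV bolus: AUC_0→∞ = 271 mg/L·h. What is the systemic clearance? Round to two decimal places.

CL = 1.48 L/h

CL = Dose_iv / AUC_0→∞
   = 400 / 271 = 1.47601 L/h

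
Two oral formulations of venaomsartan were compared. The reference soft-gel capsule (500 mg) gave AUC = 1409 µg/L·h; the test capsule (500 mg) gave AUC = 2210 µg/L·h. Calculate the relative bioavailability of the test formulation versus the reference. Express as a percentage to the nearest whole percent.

F_rel = (AUC_test/D_test) / (AUC_ref/D_ref)
      = (2210/500) / (1409/500)
      = 4.42 / 2.818 = 1.5685 = 156.85%

F_rel = 157%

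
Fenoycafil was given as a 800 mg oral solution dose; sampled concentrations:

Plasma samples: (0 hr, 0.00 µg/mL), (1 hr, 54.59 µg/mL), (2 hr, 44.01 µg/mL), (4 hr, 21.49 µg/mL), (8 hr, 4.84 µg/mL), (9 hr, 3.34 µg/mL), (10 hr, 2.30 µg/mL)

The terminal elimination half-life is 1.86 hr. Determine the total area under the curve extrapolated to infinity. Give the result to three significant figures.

AUC = 208 µg/mL·hr

Trapezoidal AUC_0→10:
  [0→1]: (0.00+54.59)/2 × 1 = 27.295
  [1→2]: (54.59+44.01)/2 × 1 = 49.3
  [2→4]: (44.01+21.49)/2 × 2 = 65.5
  [4→8]: (21.49+4.84)/2 × 4 = 52.66
  [8→9]: (4.84+3.34)/2 × 1 = 4.09
  [9→10]: (3.34+2.30)/2 × 1 = 2.82
  Sum = 201.665 µg/mL·hr
k_e = ln2 / t½ = 0.693147 / 1.86 = 0.3727 hr^-1
Extrapolated tail: C_last / k_e = 2.30 / 0.3727 = 6.171
AUC_0→∞ = 201.665 + 6.171 = 207.836 µg/mL·hr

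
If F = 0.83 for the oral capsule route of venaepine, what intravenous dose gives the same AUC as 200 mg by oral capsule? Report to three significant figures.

D_iv = 166 mg

Systemic exposure from an extravascular dose = F × D_ev, so the equivalent IV dose is F × D_ev.
D_iv = F × D_ev = 0.83 × 200 = 166 mg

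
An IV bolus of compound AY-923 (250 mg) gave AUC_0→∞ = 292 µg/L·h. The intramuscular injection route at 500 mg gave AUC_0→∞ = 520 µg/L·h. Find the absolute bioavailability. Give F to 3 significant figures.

F = 0.890

F = (AUC_ev / D_ev) / (AUC_iv / D_iv)
  = (520/500) / (292/250)
  = 1.04 / 1.168 = 0.8904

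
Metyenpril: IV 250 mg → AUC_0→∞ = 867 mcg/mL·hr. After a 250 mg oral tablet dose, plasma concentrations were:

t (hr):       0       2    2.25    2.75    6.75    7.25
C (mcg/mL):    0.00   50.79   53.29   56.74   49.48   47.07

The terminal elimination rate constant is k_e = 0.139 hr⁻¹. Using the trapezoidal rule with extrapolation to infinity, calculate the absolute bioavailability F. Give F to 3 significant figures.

F = 0.769

Trapezoidal AUC_0→7.25 (oral tablet):
  [0→2]: (0.00+50.79)/2 × 2 = 50.79
  [2→2.25]: (50.79+53.29)/2 × 0.25 = 13.01
  [2.25→2.75]: (53.29+56.74)/2 × 0.5 = 27.5075
  [2.75→6.75]: (56.74+49.48)/2 × 4 = 212.44
  [6.75→7.25]: (49.48+47.07)/2 × 0.5 = 24.1375
  Sum = 327.885 mcg/mL·hr
Tail: C_last/k_e = 47.07/0.139 = 338.633
AUC_0→∞ (oral tablet) = 327.885 + 338.633 = 666.518 mcg/mL·hr
F = (AUC_ev/D_ev)/(AUC_iv/D_iv) = (666.518/250)/(867/250) = 2.666072/3.468 = 0.7688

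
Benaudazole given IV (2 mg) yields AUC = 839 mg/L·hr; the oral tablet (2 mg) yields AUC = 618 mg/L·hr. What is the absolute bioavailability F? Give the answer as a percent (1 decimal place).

F = (AUC_ev / D_ev) / (AUC_iv / D_iv)
  = (618/2) / (839/2)
  = 309 / 419.5 = 0.7366
  = 73.66%

F = 73.7%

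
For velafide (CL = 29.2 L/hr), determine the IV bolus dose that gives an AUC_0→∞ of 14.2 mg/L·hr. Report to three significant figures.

Dose = 415 mg

Dose_iv = CL × AUC_0→∞
     = 29.2 × 14.2 = 414.64 mg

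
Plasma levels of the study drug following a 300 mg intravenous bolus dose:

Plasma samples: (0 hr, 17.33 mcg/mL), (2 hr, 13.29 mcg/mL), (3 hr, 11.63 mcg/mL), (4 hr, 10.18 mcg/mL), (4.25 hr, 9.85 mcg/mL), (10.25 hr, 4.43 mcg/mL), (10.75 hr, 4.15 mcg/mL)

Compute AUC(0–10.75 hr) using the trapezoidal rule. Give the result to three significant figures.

Trapezoidal AUC_0→10.75:
  [0→2]: (17.33+13.29)/2 × 2 = 30.62
  [2→3]: (13.29+11.63)/2 × 1 = 12.46
  [3→4]: (11.63+10.18)/2 × 1 = 10.905
  [4→4.25]: (10.18+9.85)/2 × 0.25 = 2.50375
  [4.25→10.25]: (9.85+4.43)/2 × 6 = 42.84
  [10.25→10.75]: (4.43+4.15)/2 × 0.5 = 2.145
  Sum = 101.47375 mcg/mL·hr

AUC = 101 mcg/mL·hr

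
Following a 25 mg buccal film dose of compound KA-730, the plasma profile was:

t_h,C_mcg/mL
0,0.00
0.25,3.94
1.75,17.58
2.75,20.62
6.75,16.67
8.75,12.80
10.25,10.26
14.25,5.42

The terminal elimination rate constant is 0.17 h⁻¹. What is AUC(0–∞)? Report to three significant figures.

AUC = 220 mcg/mL·h

Trapezoidal AUC_0→14.25:
  [0→0.25]: (0.00+3.94)/2 × 0.25 = 0.4925
  [0.25→1.75]: (3.94+17.58)/2 × 1.5 = 16.14
  [1.75→2.75]: (17.58+20.62)/2 × 1 = 19.1
  [2.75→6.75]: (20.62+16.67)/2 × 4 = 74.58
  [6.75→8.75]: (16.67+12.80)/2 × 2 = 29.47
  [8.75→10.25]: (12.80+10.26)/2 × 1.5 = 17.295
  [10.25→14.25]: (10.26+5.42)/2 × 4 = 31.36
  Sum = 188.4375 mcg/mL·h
Extrapolated tail: C_last / k_e = 5.42 / 0.17 = 31.882
AUC_0→∞ = 188.4375 + 31.882 = 220.3195 mcg/mL·h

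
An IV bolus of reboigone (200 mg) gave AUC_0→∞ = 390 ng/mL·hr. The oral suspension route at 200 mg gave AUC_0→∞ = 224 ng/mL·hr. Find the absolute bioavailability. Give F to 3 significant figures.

F = 0.574

F = (AUC_ev / D_ev) / (AUC_iv / D_iv)
  = (224/200) / (390/200)
  = 1.12 / 1.95 = 0.5744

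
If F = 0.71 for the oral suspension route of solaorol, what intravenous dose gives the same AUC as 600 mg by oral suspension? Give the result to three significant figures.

Systemic exposure from an extravascular dose = F × D_ev, so the equivalent IV dose is F × D_ev.
D_iv = F × D_ev = 0.71 × 600 = 426 mg

D_iv = 426 mg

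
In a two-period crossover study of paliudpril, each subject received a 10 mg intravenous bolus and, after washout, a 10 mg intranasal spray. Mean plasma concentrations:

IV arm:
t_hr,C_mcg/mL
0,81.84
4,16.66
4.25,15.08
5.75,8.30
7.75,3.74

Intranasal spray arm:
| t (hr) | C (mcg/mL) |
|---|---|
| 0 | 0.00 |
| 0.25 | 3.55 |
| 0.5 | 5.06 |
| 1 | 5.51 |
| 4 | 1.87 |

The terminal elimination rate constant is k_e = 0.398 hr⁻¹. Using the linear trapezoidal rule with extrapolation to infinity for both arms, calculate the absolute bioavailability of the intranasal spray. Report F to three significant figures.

F = 0.0831

Trapezoidal AUC_0→7.75 (IV):
  [0→4]: (81.84+16.66)/2 × 4 = 197.0
  [4→4.25]: (16.66+15.08)/2 × 0.25 = 3.9675
  [4.25→5.75]: (15.08+8.30)/2 × 1.5 = 17.535
  [5.75→7.75]: (8.30+3.74)/2 × 2 = 12.04
  Sum = 230.5425 mcg/mL·hr
IV tail: 3.74/0.398 = 9.397; AUC_iv,0→∞ = 230.5425 + 9.397 = 239.9395 mcg/mL·hr
Trapezoidal AUC_0→4 (intranasal spray):
  [0→0.25]: (0.00+3.55)/2 × 0.25 = 0.44375
  [0.25→0.5]: (3.55+5.06)/2 × 0.25 = 1.07625
  [0.5→1]: (5.06+5.51)/2 × 0.5 = 2.6425
  [1→4]: (5.51+1.87)/2 × 3 = 11.07
  Sum = 15.2325 mcg/mL·hr
intranasal spray tail: 1.87/0.398 = 4.698; AUC_ev,0→∞ = 15.2325 + 4.698 = 19.9305 mcg/mL·hr
F = (AUC_ev/D_ev)/(AUC_iv/D_iv) = (19.9305/10)/(239.9395/10) = 1.99305/23.99395 = 0.0831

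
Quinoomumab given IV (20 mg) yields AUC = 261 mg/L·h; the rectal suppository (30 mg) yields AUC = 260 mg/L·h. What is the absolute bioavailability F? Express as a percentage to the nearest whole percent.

F = (AUC_ev / D_ev) / (AUC_iv / D_iv)
  = (260/30) / (261/20)
  = 8.66667 / 13.05 = 0.6641
  = 66.41%

F = 66%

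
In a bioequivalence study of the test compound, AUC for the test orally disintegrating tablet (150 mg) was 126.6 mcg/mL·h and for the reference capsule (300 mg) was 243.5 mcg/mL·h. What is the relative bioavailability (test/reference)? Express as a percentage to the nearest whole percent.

F_rel = 104%

F_rel = (AUC_test/D_test) / (AUC_ref/D_ref)
      = (126.6/150) / (243.5/300)
      = 0.844 / 0.811667 = 1.0398 = 103.98%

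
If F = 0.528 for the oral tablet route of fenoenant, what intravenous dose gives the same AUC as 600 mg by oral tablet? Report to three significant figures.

D_iv = 317 mg

Systemic exposure from an extravascular dose = F × D_ev, so the equivalent IV dose is F × D_ev.
D_iv = F × D_ev = 0.528 × 600 = 316.8 mg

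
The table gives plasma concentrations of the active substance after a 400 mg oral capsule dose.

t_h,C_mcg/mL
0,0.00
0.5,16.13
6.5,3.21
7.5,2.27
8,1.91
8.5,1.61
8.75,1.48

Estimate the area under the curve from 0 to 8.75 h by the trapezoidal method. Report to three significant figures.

Trapezoidal AUC_0→8.75:
  [0→0.5]: (0.00+16.13)/2 × 0.5 = 4.0325
  [0.5→6.5]: (16.13+3.21)/2 × 6 = 58.02
  [6.5→7.5]: (3.21+2.27)/2 × 1 = 2.74
  [7.5→8]: (2.27+1.91)/2 × 0.5 = 1.045
  [8→8.5]: (1.91+1.61)/2 × 0.5 = 0.88
  [8.5→8.75]: (1.61+1.48)/2 × 0.25 = 0.38625
  Sum = 67.10375 mcg/mL·h

AUC = 67.1 mcg/mL·h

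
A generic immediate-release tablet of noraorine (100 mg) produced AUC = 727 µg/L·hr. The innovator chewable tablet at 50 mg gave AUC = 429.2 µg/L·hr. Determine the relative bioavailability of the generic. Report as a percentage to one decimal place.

F_rel = 84.7%

F_rel = (AUC_test/D_test) / (AUC_ref/D_ref)
      = (727/100) / (429.2/50)
      = 7.27 / 8.584 = 0.8469 = 84.69%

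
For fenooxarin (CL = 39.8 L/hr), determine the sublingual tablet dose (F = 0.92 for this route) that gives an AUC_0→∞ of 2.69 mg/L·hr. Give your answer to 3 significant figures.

Dose = 116 mg

Dose = CL × AUC_0→∞ / F
     = 39.8 × 2.69 / 0.92 = 116.372 mg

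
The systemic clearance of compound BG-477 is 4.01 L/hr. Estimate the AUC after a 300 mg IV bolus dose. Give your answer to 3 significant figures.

AUC_0→∞ = Dose_iv / CL
        = 300 / 4.01 = 74.813 mg/L·hr

AUC = 74.8 mg/L·hr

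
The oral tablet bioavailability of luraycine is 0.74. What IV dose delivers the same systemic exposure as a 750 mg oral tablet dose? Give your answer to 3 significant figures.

D_iv = 555 mg

Systemic exposure from an extravascular dose = F × D_ev, so the equivalent IV dose is F × D_ev.
D_iv = F × D_ev = 0.74 × 750 = 555 mg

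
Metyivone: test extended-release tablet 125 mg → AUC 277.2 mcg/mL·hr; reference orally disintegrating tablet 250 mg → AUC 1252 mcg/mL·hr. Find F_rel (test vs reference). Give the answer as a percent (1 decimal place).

F_rel = 44.3%

F_rel = (AUC_test/D_test) / (AUC_ref/D_ref)
      = (277.2/125) / (1252/250)
      = 2.2176 / 5.008 = 0.4428 = 44.28%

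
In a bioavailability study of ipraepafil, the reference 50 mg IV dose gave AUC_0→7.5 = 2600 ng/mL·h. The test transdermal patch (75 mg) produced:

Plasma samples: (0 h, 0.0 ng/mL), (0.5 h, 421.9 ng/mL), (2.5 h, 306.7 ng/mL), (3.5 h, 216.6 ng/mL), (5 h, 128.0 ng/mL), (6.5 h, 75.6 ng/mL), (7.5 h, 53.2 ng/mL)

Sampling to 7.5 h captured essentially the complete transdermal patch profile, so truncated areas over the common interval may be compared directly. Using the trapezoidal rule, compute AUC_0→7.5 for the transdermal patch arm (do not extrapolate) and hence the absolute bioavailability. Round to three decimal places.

Trapezoidal AUC_0→7.5 (transdermal patch):
  [0→0.5]: (0.0+421.9)/2 × 0.5 = 105.475
  [0.5→2.5]: (421.9+306.7)/2 × 2 = 728.6
  [2.5→3.5]: (306.7+216.6)/2 × 1 = 261.65
  [3.5→5]: (216.6+128.0)/2 × 1.5 = 258.45
  [5→6.5]: (128.0+75.6)/2 × 1.5 = 152.7
  [6.5→7.5]: (75.6+53.2)/2 × 1 = 64.4
  Sum = 1571.275 ng/mL·h
F = (AUC_ev/D_ev)/(AUC_iv/D_iv) = (1571.275/75)/(2600/50) = 20.9503/52 = 0.4029

F = 0.403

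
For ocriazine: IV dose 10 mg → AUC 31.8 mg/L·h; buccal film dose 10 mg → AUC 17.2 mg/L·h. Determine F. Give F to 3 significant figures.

F = 0.541

F = (AUC_ev / D_ev) / (AUC_iv / D_iv)
  = (17.2/10) / (31.8/10)
  = 1.72 / 3.18 = 0.5409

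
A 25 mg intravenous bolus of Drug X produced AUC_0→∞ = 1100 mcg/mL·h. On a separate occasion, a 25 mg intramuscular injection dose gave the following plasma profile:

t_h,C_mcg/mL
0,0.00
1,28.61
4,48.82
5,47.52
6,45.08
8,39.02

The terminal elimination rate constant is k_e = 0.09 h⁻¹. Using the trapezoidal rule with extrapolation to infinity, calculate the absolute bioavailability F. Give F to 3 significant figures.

F = 0.675

Trapezoidal AUC_0→8 (intramuscular injection):
  [0→1]: (0.00+28.61)/2 × 1 = 14.305
  [1→4]: (28.61+48.82)/2 × 3 = 116.145
  [4→5]: (48.82+47.52)/2 × 1 = 48.17
  [5→6]: (47.52+45.08)/2 × 1 = 46.3
  [6→8]: (45.08+39.02)/2 × 2 = 84.1
  Sum = 309.02 mcg/mL·h
Tail: C_last/k_e = 39.02/0.09 = 433.556
AUC_0→∞ (intramuscular injection) = 309.02 + 433.556 = 742.576 mcg/mL·h
F = (AUC_ev/D_ev)/(AUC_iv/D_iv) = (742.576/25)/(1100/25) = 29.70304/44 = 0.6751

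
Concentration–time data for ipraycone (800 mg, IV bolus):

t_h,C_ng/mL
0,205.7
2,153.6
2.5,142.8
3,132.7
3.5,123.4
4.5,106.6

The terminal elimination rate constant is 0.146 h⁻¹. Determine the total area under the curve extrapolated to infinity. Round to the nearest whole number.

Trapezoidal AUC_0→4.5:
  [0→2]: (205.7+153.6)/2 × 2 = 359.3
  [2→2.5]: (153.6+142.8)/2 × 0.5 = 74.1
  [2.5→3]: (142.8+132.7)/2 × 0.5 = 68.875
  [3→3.5]: (132.7+123.4)/2 × 0.5 = 64.025
  [3.5→4.5]: (123.4+106.6)/2 × 1 = 115.0
  Sum = 681.3 ng/mL·h
Extrapolated tail: C_last / k_e = 106.6 / 0.146 = 730.137
AUC_0→∞ = 681.3 + 730.137 = 1411.437 ng/mL·h

AUC = 1411 ng/mL·h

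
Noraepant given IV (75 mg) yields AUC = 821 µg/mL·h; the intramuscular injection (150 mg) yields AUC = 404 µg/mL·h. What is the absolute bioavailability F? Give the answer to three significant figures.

F = (AUC_ev / D_ev) / (AUC_iv / D_iv)
  = (404/150) / (821/75)
  = 2.69333 / 10.9467 = 0.2460

F = 0.246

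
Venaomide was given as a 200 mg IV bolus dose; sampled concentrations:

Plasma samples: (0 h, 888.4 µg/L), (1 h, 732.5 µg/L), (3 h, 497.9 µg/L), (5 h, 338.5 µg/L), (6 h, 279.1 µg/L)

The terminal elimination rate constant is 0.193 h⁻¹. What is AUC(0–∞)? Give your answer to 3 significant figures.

AUC = 4630 µg/L·h

Trapezoidal AUC_0→6:
  [0→1]: (888.4+732.5)/2 × 1 = 810.45
  [1→3]: (732.5+497.9)/2 × 2 = 1230.4
  [3→5]: (497.9+338.5)/2 × 2 = 836.4
  [5→6]: (338.5+279.1)/2 × 1 = 308.8
  Sum = 3186.05 µg/L·h
Extrapolated tail: C_last / k_e = 279.1 / 0.193 = 1446.114
AUC_0→∞ = 3186.05 + 1446.114 = 4632.164 µg/L·h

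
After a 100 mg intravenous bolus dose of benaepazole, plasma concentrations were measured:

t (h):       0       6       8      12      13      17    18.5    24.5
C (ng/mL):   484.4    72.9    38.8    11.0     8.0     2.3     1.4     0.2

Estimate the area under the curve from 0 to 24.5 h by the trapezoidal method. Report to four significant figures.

Trapezoidal AUC_0→24.5:
  [0→6]: (484.4+72.9)/2 × 6 = 1671.9
  [6→8]: (72.9+38.8)/2 × 2 = 111.7
  [8→12]: (38.8+11.0)/2 × 4 = 99.6
  [12→13]: (11.0+8.0)/2 × 1 = 9.5
  [13→17]: (8.0+2.3)/2 × 4 = 20.6
  [17→18.5]: (2.3+1.4)/2 × 1.5 = 2.775
  [18.5→24.5]: (1.4+0.2)/2 × 6 = 4.8
  Sum = 1920.875 ng/mL·h

AUC = 1921 ng/mL·h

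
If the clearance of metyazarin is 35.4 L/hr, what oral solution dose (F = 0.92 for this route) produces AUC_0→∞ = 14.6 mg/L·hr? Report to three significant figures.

Dose = CL × AUC_0→∞ / F
     = 35.4 × 14.6 / 0.92 = 561.783 mg

Dose = 562 mg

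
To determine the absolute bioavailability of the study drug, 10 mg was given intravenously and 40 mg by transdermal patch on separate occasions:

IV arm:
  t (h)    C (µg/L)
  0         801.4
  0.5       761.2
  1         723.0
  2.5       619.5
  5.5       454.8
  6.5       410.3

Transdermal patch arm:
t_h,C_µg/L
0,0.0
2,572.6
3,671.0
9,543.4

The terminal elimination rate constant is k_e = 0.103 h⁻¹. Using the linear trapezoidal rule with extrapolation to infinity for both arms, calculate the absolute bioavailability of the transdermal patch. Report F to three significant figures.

Trapezoidal AUC_0→6.5 (IV):
  [0→0.5]: (801.4+761.2)/2 × 0.5 = 390.65
  [0.5→1]: (761.2+723.0)/2 × 0.5 = 371.05
  [1→2.5]: (723.0+619.5)/2 × 1.5 = 1006.875
  [2.5→5.5]: (619.5+454.8)/2 × 3 = 1611.45
  [5.5→6.5]: (454.8+410.3)/2 × 1 = 432.55
  Sum = 3812.575 µg/L·h
IV tail: 410.3/0.103 = 3983.495; AUC_iv,0→∞ = 3812.575 + 3983.495 = 7796.07 µg/L·h
Trapezoidal AUC_0→9 (transdermal patch):
  [0→2]: (0.0+572.6)/2 × 2 = 572.6
  [2→3]: (572.6+671.0)/2 × 1 = 621.8
  [3→9]: (671.0+543.4)/2 × 6 = 3643.2
  Sum = 4837.6 µg/L·h
transdermal patch tail: 543.4/0.103 = 5275.728; AUC_ev,0→∞ = 4837.6 + 5275.728 = 10113.328 µg/L·h
F = (AUC_ev/D_ev)/(AUC_iv/D_iv) = (10113.328/40)/(7796.07/10) = 252.8332/779.607 = 0.3243

F = 0.324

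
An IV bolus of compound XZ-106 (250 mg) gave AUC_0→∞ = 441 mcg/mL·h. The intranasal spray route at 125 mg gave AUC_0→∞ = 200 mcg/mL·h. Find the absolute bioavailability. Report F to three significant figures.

F = 0.907

F = (AUC_ev / D_ev) / (AUC_iv / D_iv)
  = (200/125) / (441/250)
  = 1.6 / 1.764 = 0.9070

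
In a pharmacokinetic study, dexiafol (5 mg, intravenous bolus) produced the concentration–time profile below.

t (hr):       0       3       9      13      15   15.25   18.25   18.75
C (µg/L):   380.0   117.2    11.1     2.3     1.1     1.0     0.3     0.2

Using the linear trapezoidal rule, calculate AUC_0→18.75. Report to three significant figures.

AUC = 1160 µg/L·hr

Trapezoidal AUC_0→18.75:
  [0→3]: (380.0+117.2)/2 × 3 = 745.8
  [3→9]: (117.2+11.1)/2 × 6 = 384.9
  [9→13]: (11.1+2.3)/2 × 4 = 26.8
  [13→15]: (2.3+1.1)/2 × 2 = 3.4
  [15→15.25]: (1.1+1.0)/2 × 0.25 = 0.2625
  [15.25→18.25]: (1.0+0.3)/2 × 3 = 1.95
  [18.25→18.75]: (0.3+0.2)/2 × 0.5 = 0.125
  Sum = 1163.2375 µg/L·hr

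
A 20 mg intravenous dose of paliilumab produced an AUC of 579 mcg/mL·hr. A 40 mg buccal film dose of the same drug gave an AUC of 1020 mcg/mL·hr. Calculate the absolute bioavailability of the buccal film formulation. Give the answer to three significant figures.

F = (AUC_ev / D_ev) / (AUC_iv / D_iv)
  = (1020/40) / (579/20)
  = 25.5 / 28.95 = 0.8808

F = 0.881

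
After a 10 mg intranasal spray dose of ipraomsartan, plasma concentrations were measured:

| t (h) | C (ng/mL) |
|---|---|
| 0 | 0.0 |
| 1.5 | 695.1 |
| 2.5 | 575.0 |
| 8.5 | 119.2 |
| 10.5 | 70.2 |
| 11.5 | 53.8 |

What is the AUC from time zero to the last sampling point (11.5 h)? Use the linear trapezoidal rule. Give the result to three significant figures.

AUC = 3490 ng/mL·h

Trapezoidal AUC_0→11.5:
  [0→1.5]: (0.0+695.1)/2 × 1.5 = 521.325
  [1.5→2.5]: (695.1+575.0)/2 × 1 = 635.05
  [2.5→8.5]: (575.0+119.2)/2 × 6 = 2082.6
  [8.5→10.5]: (119.2+70.2)/2 × 2 = 189.4
  [10.5→11.5]: (70.2+53.8)/2 × 1 = 62.0
  Sum = 3490.375 ng/mL·h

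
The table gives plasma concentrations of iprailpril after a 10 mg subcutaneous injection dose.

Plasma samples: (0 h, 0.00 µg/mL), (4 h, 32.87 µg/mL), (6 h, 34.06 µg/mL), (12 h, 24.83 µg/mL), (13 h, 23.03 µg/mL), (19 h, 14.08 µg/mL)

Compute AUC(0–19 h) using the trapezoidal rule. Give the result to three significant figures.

Trapezoidal AUC_0→19:
  [0→4]: (0.00+32.87)/2 × 4 = 65.74
  [4→6]: (32.87+34.06)/2 × 2 = 66.93
  [6→12]: (34.06+24.83)/2 × 6 = 176.67
  [12→13]: (24.83+23.03)/2 × 1 = 23.93
  [13→19]: (23.03+14.08)/2 × 6 = 111.33
  Sum = 444.6 µg/mL·h

AUC = 445 µg/mL·h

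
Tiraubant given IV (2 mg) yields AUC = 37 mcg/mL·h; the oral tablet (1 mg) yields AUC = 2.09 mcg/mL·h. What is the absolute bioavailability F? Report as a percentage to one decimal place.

F = (AUC_ev / D_ev) / (AUC_iv / D_iv)
  = (2.09/1) / (37/2)
  = 2.09 / 18.5 = 0.1130
  = 11.30%

F = 11.3%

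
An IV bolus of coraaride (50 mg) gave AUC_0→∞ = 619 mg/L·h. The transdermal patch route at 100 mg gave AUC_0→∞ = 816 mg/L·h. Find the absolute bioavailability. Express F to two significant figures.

F = (AUC_ev / D_ev) / (AUC_iv / D_iv)
  = (816/100) / (619/50)
  = 8.16 / 12.38 = 0.6591

F = 0.66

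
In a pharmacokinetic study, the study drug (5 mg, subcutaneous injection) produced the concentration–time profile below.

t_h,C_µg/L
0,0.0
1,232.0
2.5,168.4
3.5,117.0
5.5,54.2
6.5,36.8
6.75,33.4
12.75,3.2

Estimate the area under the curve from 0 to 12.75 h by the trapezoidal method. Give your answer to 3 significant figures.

AUC = 894 µg/L·h

Trapezoidal AUC_0→12.75:
  [0→1]: (0.0+232.0)/2 × 1 = 116.0
  [1→2.5]: (232.0+168.4)/2 × 1.5 = 300.3
  [2.5→3.5]: (168.4+117.0)/2 × 1 = 142.7
  [3.5→5.5]: (117.0+54.2)/2 × 2 = 171.2
  [5.5→6.5]: (54.2+36.8)/2 × 1 = 45.5
  [6.5→6.75]: (36.8+33.4)/2 × 0.25 = 8.775
  [6.75→12.75]: (33.4+3.2)/2 × 6 = 109.8
  Sum = 894.275 µg/L·h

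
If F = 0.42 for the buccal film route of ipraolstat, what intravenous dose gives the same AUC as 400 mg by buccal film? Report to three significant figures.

Systemic exposure from an extravascular dose = F × D_ev, so the equivalent IV dose is F × D_ev.
D_iv = F × D_ev = 0.42 × 400 = 168 mg

D_iv = 168 mg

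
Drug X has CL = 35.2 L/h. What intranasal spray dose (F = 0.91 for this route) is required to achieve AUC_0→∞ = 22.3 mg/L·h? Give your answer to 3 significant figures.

Dose = 863 mg

Dose = CL × AUC_0→∞ / F
     = 35.2 × 22.3 / 0.91 = 862.593 mg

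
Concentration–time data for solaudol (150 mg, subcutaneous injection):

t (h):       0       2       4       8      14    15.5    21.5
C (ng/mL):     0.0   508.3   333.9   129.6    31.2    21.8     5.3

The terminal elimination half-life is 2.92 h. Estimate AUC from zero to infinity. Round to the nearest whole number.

Trapezoidal AUC_0→21.5:
  [0→2]: (0.0+508.3)/2 × 2 = 508.3
  [2→4]: (508.3+333.9)/2 × 2 = 842.2
  [4→8]: (333.9+129.6)/2 × 4 = 927.0
  [8→14]: (129.6+31.2)/2 × 6 = 482.4
  [14→15.5]: (31.2+21.8)/2 × 1.5 = 39.75
  [15.5→21.5]: (21.8+5.3)/2 × 6 = 81.3
  Sum = 2880.95 ng/mL·h
k_e = ln2 / t½ = 0.693147 / 2.92 = 0.2374 h^-1
Extrapolated tail: C_last / k_e = 5.3 / 0.2374 = 22.325
AUC_0→∞ = 2880.95 + 22.325 = 2903.275 ng/mL·h

AUC = 2903 ng/mL·h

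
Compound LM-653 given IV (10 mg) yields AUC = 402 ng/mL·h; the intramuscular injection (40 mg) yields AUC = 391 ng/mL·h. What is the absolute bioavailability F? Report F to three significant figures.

F = (AUC_ev / D_ev) / (AUC_iv / D_iv)
  = (391/40) / (402/10)
  = 9.775 / 40.2 = 0.2432

F = 0.243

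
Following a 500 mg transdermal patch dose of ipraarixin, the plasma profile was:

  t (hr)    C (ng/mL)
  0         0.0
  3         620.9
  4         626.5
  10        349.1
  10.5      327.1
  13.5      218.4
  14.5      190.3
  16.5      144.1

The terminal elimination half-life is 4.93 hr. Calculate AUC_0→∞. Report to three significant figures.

AUC = 7030 ng/mL·hr

Trapezoidal AUC_0→16.5:
  [0→3]: (0.0+620.9)/2 × 3 = 931.35
  [3→4]: (620.9+626.5)/2 × 1 = 623.7
  [4→10]: (626.5+349.1)/2 × 6 = 2926.8
  [10→10.5]: (349.1+327.1)/2 × 0.5 = 169.05
  [10.5→13.5]: (327.1+218.4)/2 × 3 = 818.25
  [13.5→14.5]: (218.4+190.3)/2 × 1 = 204.35
  [14.5→16.5]: (190.3+144.1)/2 × 2 = 334.4
  Sum = 6007.9 ng/mL·hr
k_e = ln2 / t½ = 0.693147 / 4.93 = 0.1406 hr^-1
Extrapolated tail: C_last / k_e = 144.1 / 0.1406 = 1024.893
AUC_0→∞ = 6007.9 + 1024.893 = 7032.793 ng/mL·hr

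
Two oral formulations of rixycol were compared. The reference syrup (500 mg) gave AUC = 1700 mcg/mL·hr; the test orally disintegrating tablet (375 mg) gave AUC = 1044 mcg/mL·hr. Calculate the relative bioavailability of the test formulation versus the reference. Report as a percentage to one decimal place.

F_rel = (AUC_test/D_test) / (AUC_ref/D_ref)
      = (1044/375) / (1700/500)
      = 2.784 / 3.4 = 0.8188 = 81.88%

F_rel = 81.9%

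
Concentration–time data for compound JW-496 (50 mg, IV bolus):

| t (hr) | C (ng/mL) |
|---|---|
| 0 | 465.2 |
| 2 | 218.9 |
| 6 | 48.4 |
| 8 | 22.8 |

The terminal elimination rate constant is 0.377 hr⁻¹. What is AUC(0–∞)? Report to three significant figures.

Trapezoidal AUC_0→8:
  [0→2]: (465.2+218.9)/2 × 2 = 684.1
  [2→6]: (218.9+48.4)/2 × 4 = 534.6
  [6→8]: (48.4+22.8)/2 × 2 = 71.2
  Sum = 1289.9 ng/mL·hr
Extrapolated tail: C_last / k_e = 22.8 / 0.377 = 60.477
AUC_0→∞ = 1289.9 + 60.477 = 1350.377 ng/mL·hr

AUC = 1350 ng/mL·hr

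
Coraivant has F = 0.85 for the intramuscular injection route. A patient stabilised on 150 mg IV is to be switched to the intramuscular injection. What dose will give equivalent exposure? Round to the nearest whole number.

For equal systemic exposure: F × D_ev = D_iv
D_ev = D_iv / F = 150 / 0.85 = 176.471 mg

D_intramuscular = 176 mg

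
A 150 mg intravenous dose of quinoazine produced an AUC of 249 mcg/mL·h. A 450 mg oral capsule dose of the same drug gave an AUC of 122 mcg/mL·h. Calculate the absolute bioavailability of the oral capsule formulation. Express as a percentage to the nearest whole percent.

F = 16%

F = (AUC_ev / D_ev) / (AUC_iv / D_iv)
  = (122/450) / (249/150)
  = 0.271111 / 1.66 = 0.1633
  = 16.33%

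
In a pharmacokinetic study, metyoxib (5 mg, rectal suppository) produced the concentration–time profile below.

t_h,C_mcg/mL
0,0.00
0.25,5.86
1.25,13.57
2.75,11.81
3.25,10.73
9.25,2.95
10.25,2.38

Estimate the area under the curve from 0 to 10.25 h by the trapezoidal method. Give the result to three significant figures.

Trapezoidal AUC_0→10.25:
  [0→0.25]: (0.00+5.86)/2 × 0.25 = 0.7325
  [0.25→1.25]: (5.86+13.57)/2 × 1 = 9.715
  [1.25→2.75]: (13.57+11.81)/2 × 1.5 = 19.035
  [2.75→3.25]: (11.81+10.73)/2 × 0.5 = 5.635
  [3.25→9.25]: (10.73+2.95)/2 × 6 = 41.04
  [9.25→10.25]: (2.95+2.38)/2 × 1 = 2.665
  Sum = 78.8225 mcg/mL·h

AUC = 78.8 mcg/mL·h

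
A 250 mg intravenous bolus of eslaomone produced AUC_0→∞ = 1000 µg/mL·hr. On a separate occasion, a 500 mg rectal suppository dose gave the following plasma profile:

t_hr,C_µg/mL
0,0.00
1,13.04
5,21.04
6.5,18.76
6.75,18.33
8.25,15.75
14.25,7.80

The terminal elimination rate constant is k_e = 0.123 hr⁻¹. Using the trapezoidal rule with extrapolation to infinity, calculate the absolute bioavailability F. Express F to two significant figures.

F = 0.13

Trapezoidal AUC_0→14.25 (rectal suppository):
  [0→1]: (0.00+13.04)/2 × 1 = 6.52
  [1→5]: (13.04+21.04)/2 × 4 = 68.16
  [5→6.5]: (21.04+18.76)/2 × 1.5 = 29.85
  [6.5→6.75]: (18.76+18.33)/2 × 0.25 = 4.63625
  [6.75→8.25]: (18.33+15.75)/2 × 1.5 = 25.56
  [8.25→14.25]: (15.75+7.80)/2 × 6 = 70.65
  Sum = 205.37625 µg/mL·hr
Tail: C_last/k_e = 7.80/0.123 = 63.415
AUC_0→∞ (rectal suppository) = 205.37625 + 63.415 = 268.79125 µg/mL·hr
F = (AUC_ev/D_ev)/(AUC_iv/D_iv) = (268.79125/500)/(1000/250) = 0.5375825/4 = 0.1344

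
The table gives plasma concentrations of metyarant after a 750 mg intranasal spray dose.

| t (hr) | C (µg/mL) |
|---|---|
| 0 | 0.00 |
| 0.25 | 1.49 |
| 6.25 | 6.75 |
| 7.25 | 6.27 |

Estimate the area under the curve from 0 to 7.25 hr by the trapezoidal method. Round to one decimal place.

AUC = 31.4 µg/mL·hr

Trapezoidal AUC_0→7.25:
  [0→0.25]: (0.00+1.49)/2 × 0.25 = 0.18625
  [0.25→6.25]: (1.49+6.75)/2 × 6 = 24.72
  [6.25→7.25]: (6.75+6.27)/2 × 1 = 6.51
  Sum = 31.41625 µg/mL·hr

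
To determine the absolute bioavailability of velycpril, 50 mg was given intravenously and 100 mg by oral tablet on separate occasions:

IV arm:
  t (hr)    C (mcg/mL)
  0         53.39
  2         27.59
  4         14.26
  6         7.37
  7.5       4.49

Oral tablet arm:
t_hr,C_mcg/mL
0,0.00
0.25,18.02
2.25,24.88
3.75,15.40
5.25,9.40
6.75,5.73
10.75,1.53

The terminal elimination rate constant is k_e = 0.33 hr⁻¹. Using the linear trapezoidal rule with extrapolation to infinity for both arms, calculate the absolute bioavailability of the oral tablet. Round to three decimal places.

F = 0.373

Trapezoidal AUC_0→7.5 (IV):
  [0→2]: (53.39+27.59)/2 × 2 = 80.98
  [2→4]: (27.59+14.26)/2 × 2 = 41.85
  [4→6]: (14.26+7.37)/2 × 2 = 21.63
  [6→7.5]: (7.37+4.49)/2 × 1.5 = 8.895
  Sum = 153.355 mcg/mL·hr
IV tail: 4.49/0.33 = 13.606; AUC_iv,0→∞ = 153.355 + 13.606 = 166.961 mcg/mL·hr
Trapezoidal AUC_0→10.75 (oral tablet):
  [0→0.25]: (0.00+18.02)/2 × 0.25 = 2.2525
  [0.25→2.25]: (18.02+24.88)/2 × 2 = 42.9
  [2.25→3.75]: (24.88+15.40)/2 × 1.5 = 30.21
  [3.75→5.25]: (15.40+9.40)/2 × 1.5 = 18.6
  [5.25→6.75]: (9.40+5.73)/2 × 1.5 = 11.3475
  [6.75→10.75]: (5.73+1.53)/2 × 4 = 14.52
  Sum = 119.83 mcg/mL·hr
oral tablet tail: 1.53/0.33 = 4.636; AUC_ev,0→∞ = 119.83 + 4.636 = 124.466 mcg/mL·hr
F = (AUC_ev/D_ev)/(AUC_iv/D_iv) = (124.466/100)/(166.961/50) = 1.24466/3.33922 = 0.3727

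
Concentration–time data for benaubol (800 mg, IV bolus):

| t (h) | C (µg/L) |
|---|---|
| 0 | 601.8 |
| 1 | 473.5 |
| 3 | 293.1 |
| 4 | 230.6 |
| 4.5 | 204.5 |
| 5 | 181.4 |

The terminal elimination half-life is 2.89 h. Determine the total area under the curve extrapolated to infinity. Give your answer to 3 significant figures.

AUC = 2530 µg/L·h

Trapezoidal AUC_0→5:
  [0→1]: (601.8+473.5)/2 × 1 = 537.65
  [1→3]: (473.5+293.1)/2 × 2 = 766.6
  [3→4]: (293.1+230.6)/2 × 1 = 261.85
  [4→4.5]: (230.6+204.5)/2 × 0.5 = 108.775
  [4.5→5]: (204.5+181.4)/2 × 0.5 = 96.475
  Sum = 1771.35 µg/L·h
k_e = ln2 / t½ = 0.693147 / 2.89 = 0.2398 h^-1
Extrapolated tail: C_last / k_e = 181.4 / 0.2398 = 756.464
AUC_0→∞ = 1771.35 + 756.464 = 2527.814 µg/L·h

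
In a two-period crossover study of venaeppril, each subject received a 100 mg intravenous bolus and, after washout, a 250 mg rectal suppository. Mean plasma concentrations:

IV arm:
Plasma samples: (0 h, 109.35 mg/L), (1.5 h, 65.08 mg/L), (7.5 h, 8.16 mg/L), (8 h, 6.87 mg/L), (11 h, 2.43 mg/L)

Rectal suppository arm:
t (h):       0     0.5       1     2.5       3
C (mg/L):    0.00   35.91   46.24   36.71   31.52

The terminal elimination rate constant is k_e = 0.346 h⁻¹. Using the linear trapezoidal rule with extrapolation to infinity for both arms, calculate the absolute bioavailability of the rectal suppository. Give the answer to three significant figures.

F = 0.213

Trapezoidal AUC_0→11 (IV):
  [0→1.5]: (109.35+65.08)/2 × 1.5 = 130.8225
  [1.5→7.5]: (65.08+8.16)/2 × 6 = 219.72
  [7.5→8]: (8.16+6.87)/2 × 0.5 = 3.7575
  [8→11]: (6.87+2.43)/2 × 3 = 13.95
  Sum = 368.25 mg/L·h
IV tail: 2.43/0.346 = 7.023; AUC_iv,0→∞ = 368.25 + 7.023 = 375.273 mg/L·h
Trapezoidal AUC_0→3 (rectal suppository):
  [0→0.5]: (0.00+35.91)/2 × 0.5 = 8.9775
  [0.5→1]: (35.91+46.24)/2 × 0.5 = 20.5375
  [1→2.5]: (46.24+36.71)/2 × 1.5 = 62.2125
  [2.5→3]: (36.71+31.52)/2 × 0.5 = 17.0575
  Sum = 108.785 mg/L·h
rectal suppository tail: 31.52/0.346 = 91.098; AUC_ev,0→∞ = 108.785 + 91.098 = 199.883 mg/L·h
F = (AUC_ev/D_ev)/(AUC_iv/D_iv) = (199.883/250)/(375.273/100) = 0.799532/3.75273 = 0.2131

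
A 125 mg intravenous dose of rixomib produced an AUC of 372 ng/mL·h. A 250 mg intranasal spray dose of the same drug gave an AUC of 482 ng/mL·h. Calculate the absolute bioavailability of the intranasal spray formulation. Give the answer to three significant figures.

F = 0.648

F = (AUC_ev / D_ev) / (AUC_iv / D_iv)
  = (482/250) / (372/125)
  = 1.928 / 2.976 = 0.6478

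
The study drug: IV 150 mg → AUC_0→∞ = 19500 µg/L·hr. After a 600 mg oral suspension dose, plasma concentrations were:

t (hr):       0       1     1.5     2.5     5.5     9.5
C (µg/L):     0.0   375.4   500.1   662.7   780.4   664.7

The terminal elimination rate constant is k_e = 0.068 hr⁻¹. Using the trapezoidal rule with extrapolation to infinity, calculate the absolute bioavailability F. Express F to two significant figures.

F = 0.20

Trapezoidal AUC_0→9.5 (oral suspension):
  [0→1]: (0.0+375.4)/2 × 1 = 187.7
  [1→1.5]: (375.4+500.1)/2 × 0.5 = 218.875
  [1.5→2.5]: (500.1+662.7)/2 × 1 = 581.4
  [2.5→5.5]: (662.7+780.4)/2 × 3 = 2164.65
  [5.5→9.5]: (780.4+664.7)/2 × 4 = 2890.2
  Sum = 6042.825 µg/L·hr
Tail: C_last/k_e = 664.7/0.068 = 9775.000
AUC_0→∞ (oral suspension) = 6042.825 + 9775.000 = 15817.825 µg/L·hr
F = (AUC_ev/D_ev)/(AUC_iv/D_iv) = (15817.825/600)/(19500/150) = 26.363/130 = 0.2028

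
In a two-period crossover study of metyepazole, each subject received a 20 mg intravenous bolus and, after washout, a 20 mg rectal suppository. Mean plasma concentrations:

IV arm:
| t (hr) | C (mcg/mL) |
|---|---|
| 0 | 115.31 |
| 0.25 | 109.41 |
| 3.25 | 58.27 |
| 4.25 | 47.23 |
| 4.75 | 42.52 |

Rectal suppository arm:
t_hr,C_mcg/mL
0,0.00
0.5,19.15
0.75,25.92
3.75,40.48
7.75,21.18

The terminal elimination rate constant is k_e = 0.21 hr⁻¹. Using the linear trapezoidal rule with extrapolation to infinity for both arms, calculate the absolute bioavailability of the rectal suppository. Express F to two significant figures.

F = 0.60

Trapezoidal AUC_0→4.75 (IV):
  [0→0.25]: (115.31+109.41)/2 × 0.25 = 28.09
  [0.25→3.25]: (109.41+58.27)/2 × 3 = 251.52
  [3.25→4.25]: (58.27+47.23)/2 × 1 = 52.75
  [4.25→4.75]: (47.23+42.52)/2 × 0.5 = 22.4375
  Sum = 354.7975 mcg/mL·hr
IV tail: 42.52/0.21 = 202.476; AUC_iv,0→∞ = 354.7975 + 202.476 = 557.2735 mcg/mL·hr
Trapezoidal AUC_0→7.75 (rectal suppository):
  [0→0.5]: (0.00+19.15)/2 × 0.5 = 4.7875
  [0.5→0.75]: (19.15+25.92)/2 × 0.25 = 5.63375
  [0.75→3.75]: (25.92+40.48)/2 × 3 = 99.6
  [3.75→7.75]: (40.48+21.18)/2 × 4 = 123.32
  Sum = 233.34125 mcg/mL·hr
rectal suppository tail: 21.18/0.21 = 100.857; AUC_ev,0→∞ = 233.34125 + 100.857 = 334.19825 mcg/mL·hr
F = (AUC_ev/D_ev)/(AUC_iv/D_iv) = (334.19825/20)/(557.2735/20) = 16.7099/27.863675 = 0.5997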